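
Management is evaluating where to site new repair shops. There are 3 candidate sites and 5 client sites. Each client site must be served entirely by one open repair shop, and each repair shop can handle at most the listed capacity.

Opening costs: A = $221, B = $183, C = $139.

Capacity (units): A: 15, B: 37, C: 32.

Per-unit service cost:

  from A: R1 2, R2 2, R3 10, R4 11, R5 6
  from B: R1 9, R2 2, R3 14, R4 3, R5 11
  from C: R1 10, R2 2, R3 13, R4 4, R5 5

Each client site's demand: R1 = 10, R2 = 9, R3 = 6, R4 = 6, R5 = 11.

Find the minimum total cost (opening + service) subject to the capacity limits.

Minimum total cost: 555

Open {A, C}: R1→A 2·10=20, R2→C 2·9=18, R3→C 13·6=78, R4→C 4·6=24, R5→C 5·11=55.
Loads: A carries 10/15, C carries 32/32. Service 195; fixed 360; total 555.
Next best feasible plan costs 581.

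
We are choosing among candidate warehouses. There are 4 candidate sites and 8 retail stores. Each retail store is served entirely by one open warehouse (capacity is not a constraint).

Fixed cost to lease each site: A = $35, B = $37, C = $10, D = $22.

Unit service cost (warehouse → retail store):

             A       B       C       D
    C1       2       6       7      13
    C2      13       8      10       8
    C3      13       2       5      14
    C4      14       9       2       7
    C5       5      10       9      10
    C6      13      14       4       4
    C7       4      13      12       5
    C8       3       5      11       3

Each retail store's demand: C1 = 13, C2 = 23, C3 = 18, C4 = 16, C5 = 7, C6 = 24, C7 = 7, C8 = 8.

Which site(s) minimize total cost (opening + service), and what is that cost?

Open A, B and C; minimum total cost 543.

For any fixed open set, each retail store goes to its cheapest open site; total = fixed + service.
{A, B, C}: C1→A 2·13=26, C2→B 8·23=184, C3→B 2·18=36, C4→C 2·16=32, C5→A 5·7=35, C6→C 4·24=96, C7→A 4·7=28, C8→A 3·8=24. Service 461; fixed 82; total 543.
{A, B, C, D}: C1→A 2·13=26, C2→B 8·23=184, C3→B 2·18=36, C4→C 2·16=32, C5→A 5·7=35, C6→C 4·24=96, C7→A 4·7=28, C8→A 3·8=24. Service 461; fixed 104; total 565.
{A, C, D}: service 515 + fixed 67 = 582
{C}: C1→C 7·13=91, C2→C 10·23=230, C3→C 5·18=90, C4→C 2·16=32, C5→C 9·7=63, C6→C 4·24=96, C7→C 12·7=84, C8→C 11·8=88. Service 774; fixed 10; total 784.
(All 15 nonempty subsets were checked; A, B and C is lowest.)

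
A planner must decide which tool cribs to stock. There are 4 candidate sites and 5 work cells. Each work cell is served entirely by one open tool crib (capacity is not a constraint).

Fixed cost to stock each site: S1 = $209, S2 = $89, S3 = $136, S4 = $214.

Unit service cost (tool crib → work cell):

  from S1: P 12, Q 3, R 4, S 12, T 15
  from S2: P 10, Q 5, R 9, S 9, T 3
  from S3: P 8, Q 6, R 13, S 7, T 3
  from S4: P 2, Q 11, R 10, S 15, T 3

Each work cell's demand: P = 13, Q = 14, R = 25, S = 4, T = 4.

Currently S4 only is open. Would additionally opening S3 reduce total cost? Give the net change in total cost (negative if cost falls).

Current service cost with {S4}: 502.
Adding S3: each work cell re-picks its cheapest; new service cost 400, saving 102.
Extra fixed cost: 136. Net change = 136 − 102 = 34.
(Totals: 716 → 750.)

No — net change +34 (cost rises by 34).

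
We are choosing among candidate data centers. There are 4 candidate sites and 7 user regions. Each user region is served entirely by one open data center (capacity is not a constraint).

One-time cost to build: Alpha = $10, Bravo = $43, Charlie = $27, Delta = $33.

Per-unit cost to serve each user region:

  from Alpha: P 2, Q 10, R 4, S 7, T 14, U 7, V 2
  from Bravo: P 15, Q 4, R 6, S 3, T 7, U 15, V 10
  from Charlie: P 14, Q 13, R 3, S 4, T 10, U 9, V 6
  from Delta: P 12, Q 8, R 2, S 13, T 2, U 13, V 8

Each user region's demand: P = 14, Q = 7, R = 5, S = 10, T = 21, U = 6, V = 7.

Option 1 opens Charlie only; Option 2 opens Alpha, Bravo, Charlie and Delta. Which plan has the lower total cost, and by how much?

Option 2 is cheaper by 368.

Option 1: {Charlie}: P→Charlie 14·14=196, Q→Charlie 13·7=91, R→Charlie 3·5=15, S→Charlie 4·10=40, T→Charlie 10·21=210, U→Charlie 9·6=54, V→Charlie 6·7=42. Service 648; fixed 27; total 675.
Option 2: {Alpha, Bravo, Charlie, Delta}: P→Alpha 2·14=28, Q→Bravo 4·7=28, R→Delta 2·5=10, S→Bravo 3·10=30, T→Delta 2·21=42, U→Alpha 7·6=42, V→Alpha 2·7=14. Service 194; fixed 113; total 307.
Difference: |675 − 307| = 368.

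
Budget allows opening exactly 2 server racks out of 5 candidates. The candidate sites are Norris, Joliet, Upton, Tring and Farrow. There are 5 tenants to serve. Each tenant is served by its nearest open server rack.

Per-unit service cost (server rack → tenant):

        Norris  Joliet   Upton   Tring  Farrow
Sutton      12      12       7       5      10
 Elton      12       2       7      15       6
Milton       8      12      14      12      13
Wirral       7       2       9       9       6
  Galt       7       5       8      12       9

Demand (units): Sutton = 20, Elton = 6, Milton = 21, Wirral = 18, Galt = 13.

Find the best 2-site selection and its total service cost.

Choose Joliet and Tring; total service cost 465.

With exactly 2 open, each tenant uses its cheapest among the chosen.
{Joliet, Tring}: Sutton→Tring 5·20=100, Elton→Joliet 2·6=12, Milton→Joliet 12·21=252, Wirral→Joliet 2·18=36, Galt→Joliet 5·13=65. Service cost 465.
{Joliet, Upton}: service cost 505
{Norris, Joliet}: service cost 521
Among all 10 size-2 choices, {Joliet, Tring} is lowest.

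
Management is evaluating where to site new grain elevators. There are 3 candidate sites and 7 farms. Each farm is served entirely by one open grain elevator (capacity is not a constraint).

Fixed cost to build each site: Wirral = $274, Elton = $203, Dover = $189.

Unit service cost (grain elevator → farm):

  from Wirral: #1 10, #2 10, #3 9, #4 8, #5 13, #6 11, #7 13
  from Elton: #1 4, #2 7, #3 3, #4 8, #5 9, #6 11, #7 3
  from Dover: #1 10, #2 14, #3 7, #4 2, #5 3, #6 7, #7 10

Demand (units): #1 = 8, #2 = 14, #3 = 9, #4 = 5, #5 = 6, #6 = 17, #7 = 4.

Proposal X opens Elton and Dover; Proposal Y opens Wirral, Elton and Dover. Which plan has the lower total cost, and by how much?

Proposal X is cheaper by 274.

Proposal X: {Elton, Dover}: #1→Elton 4·8=32, #2→Elton 7·14=98, #3→Elton 3·9=27, #4→Dover 2·5=10, #5→Dover 3·6=18, #6→Dover 7·17=119, #7→Elton 3·4=12. Service 316; fixed 392; total 708.
Proposal Y: {Wirral, Elton, Dover}: #1→Elton 4·8=32, #2→Elton 7·14=98, #3→Elton 3·9=27, #4→Dover 2·5=10, #5→Dover 3·6=18, #6→Dover 7·17=119, #7→Elton 3·4=12. Service 316; fixed 666; total 982.
Difference: |708 − 982| = 274.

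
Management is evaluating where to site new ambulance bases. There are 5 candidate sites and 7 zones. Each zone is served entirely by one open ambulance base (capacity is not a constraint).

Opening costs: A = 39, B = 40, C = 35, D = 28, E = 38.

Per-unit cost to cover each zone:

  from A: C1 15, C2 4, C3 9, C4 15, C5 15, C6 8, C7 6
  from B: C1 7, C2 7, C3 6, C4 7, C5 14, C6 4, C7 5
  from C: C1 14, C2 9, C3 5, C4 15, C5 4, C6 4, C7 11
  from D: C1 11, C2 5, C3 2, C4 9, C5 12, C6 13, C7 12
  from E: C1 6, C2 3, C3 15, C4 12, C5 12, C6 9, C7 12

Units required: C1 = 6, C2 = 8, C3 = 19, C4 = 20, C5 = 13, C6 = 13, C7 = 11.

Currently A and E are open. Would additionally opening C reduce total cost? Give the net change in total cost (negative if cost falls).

Yes — net change −197 (cost falls by 197).

Current service cost with {A, E}: 797.
Adding C: each zone re-picks its cheapest; new service cost 565, saving 232.
Extra fixed cost: 35. Net change = 35 − 232 = -197.
(Totals: 874 → 677.)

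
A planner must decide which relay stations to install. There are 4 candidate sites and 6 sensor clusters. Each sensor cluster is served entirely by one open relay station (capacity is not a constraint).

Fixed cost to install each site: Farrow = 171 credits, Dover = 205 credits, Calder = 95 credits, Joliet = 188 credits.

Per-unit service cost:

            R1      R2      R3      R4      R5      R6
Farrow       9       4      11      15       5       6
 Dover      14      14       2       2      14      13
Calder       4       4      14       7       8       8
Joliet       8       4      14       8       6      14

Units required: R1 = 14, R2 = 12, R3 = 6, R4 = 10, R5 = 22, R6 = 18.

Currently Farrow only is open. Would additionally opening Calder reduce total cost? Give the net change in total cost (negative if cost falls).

Current service cost with {Farrow}: 608.
Adding Calder: each sensor cluster re-picks its cheapest; new service cost 458, saving 150.
Extra fixed cost: 95. Net change = 95 − 150 = -55.
(Totals: 779 → 724.)

Yes — net change −55 (cost falls by 55).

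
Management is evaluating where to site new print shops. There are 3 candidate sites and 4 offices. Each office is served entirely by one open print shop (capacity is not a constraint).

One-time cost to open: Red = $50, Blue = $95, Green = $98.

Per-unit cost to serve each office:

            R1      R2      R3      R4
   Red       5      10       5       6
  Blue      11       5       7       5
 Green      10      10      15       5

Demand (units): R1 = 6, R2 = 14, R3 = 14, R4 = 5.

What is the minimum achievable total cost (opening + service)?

For any fixed open set, each office goes to its cheapest open site; total = fixed + service.
{Red}: R1→Red 5·6=30, R2→Red 10·14=140, R3→Red 5·14=70, R4→Red 6·5=30. Service 270; fixed 50; total 320.
{Red, Blue}: R1→Red 5·6=30, R2→Blue 5·14=70, R3→Red 5·14=70, R4→Blue 5·5=25. Service 195; fixed 145; total 340.
{Blue}: R1→Blue 11·6=66, R2→Blue 5·14=70, R3→Blue 7·14=98, R4→Blue 5·5=25. Service 259; fixed 95; total 354.
{Red, Blue, Green}: R1→Red 5·6=30, R2→Blue 5·14=70, R3→Red 5·14=70, R4→Blue 5·5=25. Service 195; fixed 243; total 438.
(All 7 nonempty subsets were checked; Red only is lowest.)

Minimum total cost: 320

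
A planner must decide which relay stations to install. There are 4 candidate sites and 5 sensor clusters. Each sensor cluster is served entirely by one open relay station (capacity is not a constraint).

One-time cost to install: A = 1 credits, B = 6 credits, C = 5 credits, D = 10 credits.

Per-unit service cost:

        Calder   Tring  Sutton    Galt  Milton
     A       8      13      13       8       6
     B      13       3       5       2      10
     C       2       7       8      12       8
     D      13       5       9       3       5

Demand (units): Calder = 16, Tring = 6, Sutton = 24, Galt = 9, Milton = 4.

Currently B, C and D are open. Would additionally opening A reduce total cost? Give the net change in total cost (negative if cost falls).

Current service cost with {B, C, D}: 208.
Adding A: each sensor cluster re-picks its cheapest; new service cost 208, saving 0.
Extra fixed cost: 1. Net change = 1 − 0 = 1.
(Totals: 229 → 230.)

No — net change +1 (cost rises by 1).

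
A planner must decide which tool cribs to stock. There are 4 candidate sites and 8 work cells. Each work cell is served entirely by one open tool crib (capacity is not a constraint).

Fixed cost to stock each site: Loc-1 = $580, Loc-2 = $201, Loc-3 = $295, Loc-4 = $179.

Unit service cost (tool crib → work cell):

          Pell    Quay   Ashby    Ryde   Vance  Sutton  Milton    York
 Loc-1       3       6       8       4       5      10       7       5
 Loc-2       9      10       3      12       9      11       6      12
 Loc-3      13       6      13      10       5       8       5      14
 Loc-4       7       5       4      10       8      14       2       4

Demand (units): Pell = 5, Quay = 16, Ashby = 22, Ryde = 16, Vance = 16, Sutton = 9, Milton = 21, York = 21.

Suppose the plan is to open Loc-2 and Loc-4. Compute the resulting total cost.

Each work cell is assigned to its cheapest site among the open ones.
{Loc-2, Loc-4}: Pell→Loc-4 7·5=35, Quay→Loc-4 5·16=80, Ashby→Loc-2 3·22=66, Ryde→Loc-4 10·16=160, Vance→Loc-4 8·16=128, Sutton→Loc-2 11·9=99, Milton→Loc-4 2·21=42, York→Loc-4 4·21=84. Service 694; fixed 380; total 1074.

Total cost: 1074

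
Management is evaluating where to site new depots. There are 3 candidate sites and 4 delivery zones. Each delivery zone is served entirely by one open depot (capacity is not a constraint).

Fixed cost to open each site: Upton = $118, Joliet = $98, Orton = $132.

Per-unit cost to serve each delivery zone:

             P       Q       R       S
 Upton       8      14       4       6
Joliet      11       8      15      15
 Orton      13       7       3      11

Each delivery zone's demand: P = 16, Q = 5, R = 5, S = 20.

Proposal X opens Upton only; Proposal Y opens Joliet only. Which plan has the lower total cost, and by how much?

Proposal X: {Upton}: P→Upton 8·16=128, Q→Upton 14·5=70, R→Upton 4·5=20, S→Upton 6·20=120. Service 338; fixed 118; total 456.
Proposal Y: {Joliet}: P→Joliet 11·16=176, Q→Joliet 8·5=40, R→Joliet 15·5=75, S→Joliet 15·20=300. Service 591; fixed 98; total 689.
Difference: |456 − 689| = 233.

Proposal X is cheaper by 233.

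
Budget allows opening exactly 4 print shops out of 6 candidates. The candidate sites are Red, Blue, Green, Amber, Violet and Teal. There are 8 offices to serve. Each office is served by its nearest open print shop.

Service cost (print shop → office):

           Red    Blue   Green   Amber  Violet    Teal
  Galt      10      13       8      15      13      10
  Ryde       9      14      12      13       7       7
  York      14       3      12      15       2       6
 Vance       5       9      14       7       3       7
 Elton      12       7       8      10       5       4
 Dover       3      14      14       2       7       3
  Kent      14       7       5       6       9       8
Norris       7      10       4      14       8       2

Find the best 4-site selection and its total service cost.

Choose Green, Amber, Violet and Teal; total service cost 33.

With exactly 4 open, each office uses its cheapest among the chosen.
{Green, Amber, Violet, Teal}: Galt→Green 8, Ryde→Violet 7, York→Violet 2, Vance→Violet 3, Elton→Teal 4, Dover→Amber 2, Kent→Green 5, Norris→Teal 2. Service cost 33.
{Red, Green, Violet, Teal}: service cost 34
{Blue, Green, Violet, Teal}: service cost 34
Among all 15 size-4 choices, {Green, Amber, Violet, Teal} is lowest.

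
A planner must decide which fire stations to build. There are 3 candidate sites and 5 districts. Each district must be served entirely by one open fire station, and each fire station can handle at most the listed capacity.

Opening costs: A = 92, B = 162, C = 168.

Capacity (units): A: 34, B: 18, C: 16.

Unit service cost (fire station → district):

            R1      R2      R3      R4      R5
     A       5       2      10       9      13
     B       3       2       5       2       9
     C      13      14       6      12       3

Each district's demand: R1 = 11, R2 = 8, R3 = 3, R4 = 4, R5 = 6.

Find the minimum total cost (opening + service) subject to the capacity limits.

Minimum total cost: 307

Open {A}: R1→A 5·11=55, R2→A 2·8=16, R3→A 10·3=30, R4→A 9·4=36, R5→A 13·6=78.
Loads: A carries 32/34. Service 215; fixed 92; total 307.
Next best feasible plan costs 402.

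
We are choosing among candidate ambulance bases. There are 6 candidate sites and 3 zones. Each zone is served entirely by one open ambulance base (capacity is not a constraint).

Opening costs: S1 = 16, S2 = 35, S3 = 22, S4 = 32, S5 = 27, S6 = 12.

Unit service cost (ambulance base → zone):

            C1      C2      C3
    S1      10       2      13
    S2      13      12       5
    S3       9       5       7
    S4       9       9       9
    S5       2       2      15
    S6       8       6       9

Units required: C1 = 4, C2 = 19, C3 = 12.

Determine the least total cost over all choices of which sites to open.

For any fixed open set, each zone goes to its cheapest open site; total = fixed + service.
{S2, S5}: C1→S5 2·4=8, C2→S5 2·19=38, C3→S2 5·12=60. Service 106; fixed 62; total 168.
{S3, S5}: service 130 + fixed 49 = 179
{S2, S5, S6}: service 106 + fixed 74 = 180
{S1, S2, S3, S4, S5, S6}: service 106 + fixed 144 = 250
No other subset beats 168.

Minimum total cost: 168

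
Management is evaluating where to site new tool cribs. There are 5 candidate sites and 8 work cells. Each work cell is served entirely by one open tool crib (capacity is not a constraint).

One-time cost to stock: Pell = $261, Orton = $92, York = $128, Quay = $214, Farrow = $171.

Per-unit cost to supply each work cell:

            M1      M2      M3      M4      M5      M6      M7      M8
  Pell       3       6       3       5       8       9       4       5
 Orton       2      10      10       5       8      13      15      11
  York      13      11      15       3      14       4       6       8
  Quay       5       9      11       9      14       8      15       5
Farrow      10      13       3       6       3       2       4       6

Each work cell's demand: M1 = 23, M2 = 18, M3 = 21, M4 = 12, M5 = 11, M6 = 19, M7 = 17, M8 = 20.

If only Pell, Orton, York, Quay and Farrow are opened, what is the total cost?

Each work cell is assigned to its cheapest site among the open ones.
{Pell, Orton, York, Quay, Farrow}: M1→Orton 2·23=46, M2→Pell 6·18=108, M3→Pell 3·21=63, M4→York 3·12=36, M5→Farrow 3·11=33, M6→Farrow 2·19=38, M7→Pell 4·17=68, M8→Pell 5·20=100. Service 492; fixed 866; total 1358.

Total cost: 1358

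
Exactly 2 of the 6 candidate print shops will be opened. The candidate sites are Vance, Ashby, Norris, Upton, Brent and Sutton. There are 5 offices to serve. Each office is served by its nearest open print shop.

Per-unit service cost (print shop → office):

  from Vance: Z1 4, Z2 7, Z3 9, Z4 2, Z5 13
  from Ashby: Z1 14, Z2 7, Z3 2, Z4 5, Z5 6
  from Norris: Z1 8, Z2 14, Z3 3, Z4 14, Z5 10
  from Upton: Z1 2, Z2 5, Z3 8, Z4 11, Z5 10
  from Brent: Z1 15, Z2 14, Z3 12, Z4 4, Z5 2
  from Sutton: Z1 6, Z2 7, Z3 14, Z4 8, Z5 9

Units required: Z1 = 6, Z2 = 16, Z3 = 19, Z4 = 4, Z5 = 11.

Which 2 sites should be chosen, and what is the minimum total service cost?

With exactly 2 open, each office uses its cheapest among the chosen.
{Ashby, Upton}: Z1→Upton 2·6=12, Z2→Upton 5·16=80, Z3→Ashby 2·19=38, Z4→Ashby 5·4=20, Z5→Ashby 6·11=66. Service cost 216.
{Vance, Ashby}: service cost 248
{Ashby, Brent}: service cost 272
Among all 15 size-2 choices, {Ashby, Upton} is lowest.

Choose Ashby and Upton; total service cost 216.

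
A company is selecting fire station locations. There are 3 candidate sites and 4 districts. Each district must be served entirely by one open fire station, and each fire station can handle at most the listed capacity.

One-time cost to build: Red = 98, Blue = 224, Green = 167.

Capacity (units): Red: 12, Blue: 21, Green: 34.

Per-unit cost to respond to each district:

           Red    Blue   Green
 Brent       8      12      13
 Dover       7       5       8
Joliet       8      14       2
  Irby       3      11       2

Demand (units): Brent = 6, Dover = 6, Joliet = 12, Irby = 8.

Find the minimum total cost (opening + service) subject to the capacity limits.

Open {Green}: Brent→Green 13·6=78, Dover→Green 8·6=48, Joliet→Green 2·12=24, Irby→Green 2·8=16.
Loads: Green carries 32/34. Service 166; fixed 167; total 333.
Next best feasible plan costs 395.

Minimum total cost: 333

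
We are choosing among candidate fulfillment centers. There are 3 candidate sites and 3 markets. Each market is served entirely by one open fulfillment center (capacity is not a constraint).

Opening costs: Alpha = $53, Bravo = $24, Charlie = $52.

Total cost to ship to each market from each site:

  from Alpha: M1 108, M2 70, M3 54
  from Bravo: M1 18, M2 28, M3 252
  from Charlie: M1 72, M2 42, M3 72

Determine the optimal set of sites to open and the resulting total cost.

Open Alpha and Bravo; minimum total cost 177.

For any fixed open set, each market goes to its cheapest open site; total = fixed + service.
{Alpha, Bravo}: M1→Bravo 18, M2→Bravo 28, M3→Alpha 54. Service 100; fixed 77; total 177.
{Bravo, Charlie}: service 118 + fixed 76 = 194
{Alpha, Bravo, Charlie}: M1→Bravo 18, M2→Bravo 28, M3→Alpha 54. Service 100; fixed 129; total 229.
{Bravo}: service 298 + fixed 24 = 322
No other subset beats 177.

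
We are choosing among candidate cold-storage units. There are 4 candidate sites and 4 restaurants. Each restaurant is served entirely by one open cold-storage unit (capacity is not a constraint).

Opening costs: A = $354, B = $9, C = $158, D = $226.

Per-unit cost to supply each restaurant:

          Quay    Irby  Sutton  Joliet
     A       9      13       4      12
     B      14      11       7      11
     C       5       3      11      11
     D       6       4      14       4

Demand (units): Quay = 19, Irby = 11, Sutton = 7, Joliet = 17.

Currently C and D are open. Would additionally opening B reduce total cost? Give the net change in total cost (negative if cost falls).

Current service cost with {C, D}: 273.
Adding B: each restaurant re-picks its cheapest; new service cost 245, saving 28.
Extra fixed cost: 9. Net change = 9 − 28 = -19.
(Totals: 657 → 638.)

Yes — net change −19 (cost falls by 19).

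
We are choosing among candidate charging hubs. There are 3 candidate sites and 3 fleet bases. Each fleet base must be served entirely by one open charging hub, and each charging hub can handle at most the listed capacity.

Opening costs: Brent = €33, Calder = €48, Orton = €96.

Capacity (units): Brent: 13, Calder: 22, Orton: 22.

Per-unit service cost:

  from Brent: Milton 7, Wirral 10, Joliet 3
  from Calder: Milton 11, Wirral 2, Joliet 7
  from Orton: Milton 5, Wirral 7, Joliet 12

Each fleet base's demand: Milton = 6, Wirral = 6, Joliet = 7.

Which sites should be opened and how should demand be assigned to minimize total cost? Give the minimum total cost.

Minimum total cost: 156

Open {Brent, Calder}: Milton→Brent 7·6=42, Wirral→Calder 2·6=12, Joliet→Brent 3·7=21.
Loads: Brent carries 13/13, Calder carries 6/22. Service 75; fixed 81; total 156.
Next best feasible plan costs 175.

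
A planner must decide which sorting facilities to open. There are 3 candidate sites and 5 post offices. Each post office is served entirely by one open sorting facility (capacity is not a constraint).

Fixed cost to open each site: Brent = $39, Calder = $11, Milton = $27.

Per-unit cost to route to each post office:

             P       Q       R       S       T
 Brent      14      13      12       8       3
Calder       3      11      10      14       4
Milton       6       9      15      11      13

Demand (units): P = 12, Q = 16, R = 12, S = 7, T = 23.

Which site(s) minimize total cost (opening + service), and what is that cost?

Open Brent, Calder and Milton; minimum total cost 502.

For any fixed open set, each post office goes to its cheapest open site; total = fixed + service.
{Brent, Calder, Milton}: P→Calder 3·12=36, Q→Milton 9·16=144, R→Calder 10·12=120, S→Brent 8·7=56, T→Brent 3·23=69. Service 425; fixed 77; total 502.
{Brent, Calder}: service 457 + fixed 50 = 507
{Calder, Milton}: P→Calder 3·12=36, Q→Milton 9·16=144, R→Calder 10·12=120, S→Milton 11·7=77, T→Calder 4·23=92. Service 469; fixed 38; total 507.
{Calder}: service 522 + fixed 11 = 533
No other subset beats 502.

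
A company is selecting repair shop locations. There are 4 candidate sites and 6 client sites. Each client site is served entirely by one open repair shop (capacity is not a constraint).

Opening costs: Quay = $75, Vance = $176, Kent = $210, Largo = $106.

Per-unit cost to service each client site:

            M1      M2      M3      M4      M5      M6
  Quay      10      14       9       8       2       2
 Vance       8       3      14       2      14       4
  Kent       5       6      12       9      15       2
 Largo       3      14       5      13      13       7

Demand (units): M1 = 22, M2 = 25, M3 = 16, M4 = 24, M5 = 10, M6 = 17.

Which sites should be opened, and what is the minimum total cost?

Open Quay, Vance and Largo; minimum total cost 680.

For any fixed open set, each client site goes to its cheapest open site; total = fixed + service.
{Quay, Vance, Largo}: M1→Largo 3·22=66, M2→Vance 3·25=75, M3→Largo 5·16=80, M4→Vance 2·24=48, M5→Quay 2·10=20, M6→Quay 2·17=34. Service 323; fixed 357; total 680.
{Quay, Vance}: service 497 + fixed 251 = 748
{Vance, Largo}: service 467 + fixed 282 = 749
{Quay, Vance, Kent, Largo}: M1→Largo 3·22=66, M2→Vance 3·25=75, M3→Largo 5·16=80, M4→Vance 2·24=48, M5→Quay 2·10=20, M6→Quay 2·17=34. Service 323; fixed 567; total 890.
No other subset beats 680.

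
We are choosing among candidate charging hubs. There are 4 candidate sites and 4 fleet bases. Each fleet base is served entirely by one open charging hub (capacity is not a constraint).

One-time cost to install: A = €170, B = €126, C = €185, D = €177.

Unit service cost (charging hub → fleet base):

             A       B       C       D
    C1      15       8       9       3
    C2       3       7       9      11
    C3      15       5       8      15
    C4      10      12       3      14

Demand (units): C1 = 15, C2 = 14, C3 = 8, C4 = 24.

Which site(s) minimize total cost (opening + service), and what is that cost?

Open C only; minimum total cost 582.

For any fixed open set, each fleet base goes to its cheapest open site; total = fixed + service.
{C}: C1→C 9·15=135, C2→C 9·14=126, C3→C 8·8=64, C4→C 3·24=72. Service 397; fixed 185; total 582.
{B, C}: service 330 + fixed 311 = 641
{A, C}: C1→C 9·15=135, C2→A 3·14=42, C3→C 8·8=64, C4→C 3·24=72. Service 313; fixed 355; total 668.
{A, B, C, D}: service 199 + fixed 658 = 857
No other subset beats 582.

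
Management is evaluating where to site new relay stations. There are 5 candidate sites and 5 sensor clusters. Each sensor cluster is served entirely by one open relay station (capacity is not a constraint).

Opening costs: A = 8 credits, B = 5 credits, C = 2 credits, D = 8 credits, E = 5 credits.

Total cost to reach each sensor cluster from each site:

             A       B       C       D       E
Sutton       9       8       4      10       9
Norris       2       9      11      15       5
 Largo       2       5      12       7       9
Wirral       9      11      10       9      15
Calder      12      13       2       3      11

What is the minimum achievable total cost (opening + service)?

For any fixed open set, each sensor cluster goes to its cheapest open site; total = fixed + service.
{A, C}: Sutton→C 4, Norris→A 2, Largo→A 2, Wirral→A 9, Calder→C 2. Service 19; fixed 10; total 29.
{A, B, C}: service 19 + fixed 15 = 34
{A, C, E}: Sutton→C 4, Norris→A 2, Largo→A 2, Wirral→A 9, Calder→C 2. Service 19; fixed 15; total 34.
{A, B, C, D, E}: Sutton→C 4, Norris→A 2, Largo→A 2, Wirral→A 9, Calder→C 2. Service 19; fixed 28; total 47.
No other subset beats 29.

Minimum total cost: 29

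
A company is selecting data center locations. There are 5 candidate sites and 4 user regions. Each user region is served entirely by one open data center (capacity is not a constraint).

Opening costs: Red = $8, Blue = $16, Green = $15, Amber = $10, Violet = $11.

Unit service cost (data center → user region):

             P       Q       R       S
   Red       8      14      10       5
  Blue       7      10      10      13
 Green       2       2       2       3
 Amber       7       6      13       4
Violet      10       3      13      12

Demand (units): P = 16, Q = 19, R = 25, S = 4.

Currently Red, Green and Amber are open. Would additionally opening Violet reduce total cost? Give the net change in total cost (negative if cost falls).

No — net change +11 (cost rises by 11).

Current service cost with {Red, Green, Amber}: 132.
Adding Violet: each user region re-picks its cheapest; new service cost 132, saving 0.
Extra fixed cost: 11. Net change = 11 − 0 = 11.
(Totals: 165 → 176.)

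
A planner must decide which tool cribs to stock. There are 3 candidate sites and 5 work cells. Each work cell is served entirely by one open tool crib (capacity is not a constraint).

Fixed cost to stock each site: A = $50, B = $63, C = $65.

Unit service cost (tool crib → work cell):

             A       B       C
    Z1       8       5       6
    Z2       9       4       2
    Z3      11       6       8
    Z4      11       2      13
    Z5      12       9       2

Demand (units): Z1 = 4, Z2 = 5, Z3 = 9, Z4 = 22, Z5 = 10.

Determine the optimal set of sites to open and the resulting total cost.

For any fixed open set, each work cell goes to its cheapest open site; total = fixed + service.
{B, C}: Z1→B 5·4=20, Z2→C 2·5=10, Z3→B 6·9=54, Z4→B 2·22=44, Z5→C 2·10=20. Service 148; fixed 128; total 276.
{B}: service 228 + fixed 63 = 291
{A, B, C}: service 148 + fixed 178 = 326
{A}: service 538 + fixed 50 = 588
(All 7 nonempty subsets were checked; B and C is lowest.)

Open B and C; minimum total cost 276.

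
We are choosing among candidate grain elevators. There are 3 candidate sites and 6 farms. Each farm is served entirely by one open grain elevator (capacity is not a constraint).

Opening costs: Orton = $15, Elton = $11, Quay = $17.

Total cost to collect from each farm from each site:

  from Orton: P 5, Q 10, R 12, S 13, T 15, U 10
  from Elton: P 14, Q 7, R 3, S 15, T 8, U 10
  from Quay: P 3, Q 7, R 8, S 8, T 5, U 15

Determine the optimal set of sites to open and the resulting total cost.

For any fixed open set, each farm goes to its cheapest open site; total = fixed + service.
{Quay}: P→Quay 3, Q→Quay 7, R→Quay 8, S→Quay 8, T→Quay 5, U→Quay 15. Service 46; fixed 17; total 63.
{Elton, Quay}: service 36 + fixed 28 = 64
{Elton}: service 57 + fixed 11 = 68
{Orton, Elton, Quay}: service 36 + fixed 43 = 79
(All 7 nonempty subsets were checked; Quay only is lowest.)

Open Quay only; minimum total cost 63.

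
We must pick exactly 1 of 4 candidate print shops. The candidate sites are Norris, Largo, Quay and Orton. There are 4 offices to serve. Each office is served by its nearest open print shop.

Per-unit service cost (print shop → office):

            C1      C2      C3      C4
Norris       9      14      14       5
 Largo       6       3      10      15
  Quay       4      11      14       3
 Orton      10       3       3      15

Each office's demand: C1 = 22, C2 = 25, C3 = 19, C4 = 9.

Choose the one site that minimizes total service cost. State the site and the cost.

With exactly 1 open, each office uses its cheapest among the chosen.
{Orton}: C1→Orton 10·22=220, C2→Orton 3·25=75, C3→Orton 3·19=57, C4→Orton 15·9=135. Service cost 487.
{Largo}: service cost 532
{Quay}: service cost 656
Among all 4 size-1 choices, {Orton} is lowest.

Choose Orton only; total service cost 487.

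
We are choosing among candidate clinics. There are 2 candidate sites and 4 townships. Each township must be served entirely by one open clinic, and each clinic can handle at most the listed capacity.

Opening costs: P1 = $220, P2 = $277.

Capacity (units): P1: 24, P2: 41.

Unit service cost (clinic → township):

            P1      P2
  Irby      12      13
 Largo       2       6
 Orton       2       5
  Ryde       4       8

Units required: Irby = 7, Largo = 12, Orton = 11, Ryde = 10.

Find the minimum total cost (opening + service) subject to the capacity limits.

Open {P2}: Irby→P2 13·7=91, Largo→P2 6·12=72, Orton→P2 5·11=55, Ryde→P2 8·10=80.
Loads: P2 carries 40/41. Service 298; fixed 277; total 575.
Next best feasible plan costs 707.

Minimum total cost: 575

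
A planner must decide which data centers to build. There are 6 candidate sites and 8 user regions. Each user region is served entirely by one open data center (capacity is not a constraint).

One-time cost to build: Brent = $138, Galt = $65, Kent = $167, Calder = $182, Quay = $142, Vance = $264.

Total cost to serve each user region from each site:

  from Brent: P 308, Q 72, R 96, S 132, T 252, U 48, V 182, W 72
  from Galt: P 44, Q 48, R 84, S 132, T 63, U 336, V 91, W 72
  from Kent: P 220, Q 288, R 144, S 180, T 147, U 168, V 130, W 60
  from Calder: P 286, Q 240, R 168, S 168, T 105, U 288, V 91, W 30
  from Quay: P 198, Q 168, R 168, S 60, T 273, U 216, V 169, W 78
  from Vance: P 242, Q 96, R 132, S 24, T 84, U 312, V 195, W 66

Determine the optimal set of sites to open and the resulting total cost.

For any fixed open set, each user region goes to its cheapest open site; total = fixed + service.
{Brent, Galt}: P→Galt 44, Q→Galt 48, R→Galt 84, S→Brent 132, T→Galt 63, U→Brent 48, V→Galt 91, W→Brent 72. Service 582; fixed 203; total 785.
{Brent, Galt, Quay}: service 510 + fixed 345 = 855
{Galt, Quay}: P→Galt 44, Q→Galt 48, R→Galt 84, S→Quay 60, T→Galt 63, U→Quay 216, V→Galt 91, W→Galt 72. Service 678; fixed 207; total 885.
{Brent, Galt, Kent, Calder, Quay, Vance}: service 432 + fixed 958 = 1390
No other subset beats 785.

Open Brent and Galt; minimum total cost 785.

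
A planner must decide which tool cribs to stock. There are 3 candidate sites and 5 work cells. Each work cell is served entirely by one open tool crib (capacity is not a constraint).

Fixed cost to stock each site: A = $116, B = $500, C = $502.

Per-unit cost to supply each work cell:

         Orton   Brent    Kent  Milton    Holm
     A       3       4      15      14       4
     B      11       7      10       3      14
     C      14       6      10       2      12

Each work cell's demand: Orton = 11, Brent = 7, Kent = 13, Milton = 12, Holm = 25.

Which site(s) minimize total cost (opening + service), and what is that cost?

Open A only; minimum total cost 640.

For any fixed open set, each work cell goes to its cheapest open site; total = fixed + service.
{A}: Orton→A 3·11=33, Brent→A 4·7=28, Kent→A 15·13=195, Milton→A 14·12=168, Holm→A 4·25=100. Service 524; fixed 116; total 640.
{A, C}: service 315 + fixed 618 = 933
{A, B}: service 327 + fixed 616 = 943
{A, B, C}: service 315 + fixed 1118 = 1433
No other subset beats 640.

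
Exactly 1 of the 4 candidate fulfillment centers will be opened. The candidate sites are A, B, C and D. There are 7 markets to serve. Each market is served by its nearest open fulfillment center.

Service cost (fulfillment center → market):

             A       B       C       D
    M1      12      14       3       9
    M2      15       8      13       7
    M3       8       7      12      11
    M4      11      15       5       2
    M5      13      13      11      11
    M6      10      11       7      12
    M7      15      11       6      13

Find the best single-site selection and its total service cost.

With exactly 1 open, each market uses its cheapest among the chosen.
{C}: M1→C 3, M2→C 13, M3→C 12, M4→C 5, M5→C 11, M6→C 7, M7→C 6. Service cost 57.
{D}: service cost 65
{B}: service cost 79
Among all 4 size-1 choices, {C} is lowest.

Choose C only; total service cost 57.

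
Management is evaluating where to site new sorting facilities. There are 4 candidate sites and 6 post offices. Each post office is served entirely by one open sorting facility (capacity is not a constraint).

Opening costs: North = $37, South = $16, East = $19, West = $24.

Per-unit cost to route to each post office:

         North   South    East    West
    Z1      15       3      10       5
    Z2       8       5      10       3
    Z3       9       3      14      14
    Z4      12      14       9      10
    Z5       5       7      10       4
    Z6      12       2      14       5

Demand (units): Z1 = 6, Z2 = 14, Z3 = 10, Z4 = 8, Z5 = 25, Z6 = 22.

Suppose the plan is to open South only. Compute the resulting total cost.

Total cost: 465

Each post office is assigned to its cheapest site among the open ones.
{South}: Z1→South 3·6=18, Z2→South 5·14=70, Z3→South 3·10=30, Z4→South 14·8=112, Z5→South 7·25=175, Z6→South 2·22=44. Service 449; fixed 16; total 465.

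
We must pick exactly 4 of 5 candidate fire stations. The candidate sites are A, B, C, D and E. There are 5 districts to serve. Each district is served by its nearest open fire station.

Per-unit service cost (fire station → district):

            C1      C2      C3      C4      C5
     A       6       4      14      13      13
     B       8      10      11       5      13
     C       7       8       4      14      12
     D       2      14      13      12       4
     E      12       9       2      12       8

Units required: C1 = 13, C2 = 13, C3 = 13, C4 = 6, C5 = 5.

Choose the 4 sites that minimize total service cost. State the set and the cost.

Choose A, B, D and E; total service cost 154.

With exactly 4 open, each district uses its cheapest among the chosen.
{A, B, D, E}: C1→D 2·13=26, C2→A 4·13=52, C3→E 2·13=26, C4→B 5·6=30, C5→D 4·5=20. Service cost 154.
{A, B, C, D}: service cost 180
{A, C, D, E}: service cost 196
Among all 5 size-4 choices, {A, B, D, E} is lowest.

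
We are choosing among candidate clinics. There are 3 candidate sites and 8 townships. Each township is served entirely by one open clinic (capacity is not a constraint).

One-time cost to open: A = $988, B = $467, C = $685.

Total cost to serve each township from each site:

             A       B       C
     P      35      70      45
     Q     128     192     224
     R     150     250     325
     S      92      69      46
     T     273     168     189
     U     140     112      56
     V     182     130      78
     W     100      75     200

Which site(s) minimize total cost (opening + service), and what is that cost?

Open B only; minimum total cost 1533.

For any fixed open set, each township goes to its cheapest open site; total = fixed + service.
{B}: P→B 70, Q→B 192, R→B 250, S→B 69, T→B 168, U→B 112, V→B 130, W→B 75. Service 1066; fixed 467; total 1533.
{C}: service 1163 + fixed 685 = 1848
{B, C}: P→C 45, Q→B 192, R→B 250, S→C 46, T→B 168, U→C 56, V→C 78, W→B 75. Service 910; fixed 1152; total 2062.
{A, B, C}: P→A 35, Q→A 128, R→A 150, S→C 46, T→B 168, U→C 56, V→C 78, W→B 75. Service 736; fixed 2140; total 2876.
No other subset beats 1533.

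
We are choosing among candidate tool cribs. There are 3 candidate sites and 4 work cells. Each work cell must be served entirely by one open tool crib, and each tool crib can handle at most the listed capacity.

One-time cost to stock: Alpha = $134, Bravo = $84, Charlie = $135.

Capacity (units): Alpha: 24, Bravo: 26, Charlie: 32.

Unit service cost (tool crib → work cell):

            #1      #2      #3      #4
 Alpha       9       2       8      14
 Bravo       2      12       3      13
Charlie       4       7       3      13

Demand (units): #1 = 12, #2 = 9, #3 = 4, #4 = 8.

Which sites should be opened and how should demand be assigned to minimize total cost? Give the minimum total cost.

Minimum total cost: 376

Open {Alpha, Bravo}: #1→Bravo 2·12=24, #2→Alpha 2·9=18, #3→Bravo 3·4=12, #4→Bravo 13·8=104.
Loads: Alpha carries 9/24, Bravo carries 24/26. Service 158; fixed 218; total 376.
Next best feasible plan costs 384.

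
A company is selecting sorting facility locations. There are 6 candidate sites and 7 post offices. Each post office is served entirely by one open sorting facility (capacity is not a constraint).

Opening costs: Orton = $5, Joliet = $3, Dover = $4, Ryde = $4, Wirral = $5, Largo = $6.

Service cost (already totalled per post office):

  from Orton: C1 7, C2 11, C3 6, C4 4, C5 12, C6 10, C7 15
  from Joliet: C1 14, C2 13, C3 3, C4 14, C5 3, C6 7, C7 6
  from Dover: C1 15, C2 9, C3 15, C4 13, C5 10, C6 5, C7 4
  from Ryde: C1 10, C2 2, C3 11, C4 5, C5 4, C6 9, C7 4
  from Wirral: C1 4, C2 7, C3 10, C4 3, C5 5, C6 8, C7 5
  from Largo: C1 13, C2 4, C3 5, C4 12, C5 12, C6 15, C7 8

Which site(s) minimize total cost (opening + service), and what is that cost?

Open Joliet, Ryde and Wirral; minimum total cost 38.

For any fixed open set, each post office goes to its cheapest open site; total = fixed + service.
{Joliet, Ryde, Wirral}: C1→Wirral 4, C2→Ryde 2, C3→Joliet 3, C4→Wirral 3, C5→Joliet 3, C6→Joliet 7, C7→Ryde 4. Service 26; fixed 12; total 38.
{Joliet, Dover, Ryde, Wirral}: C1→Wirral 4, C2→Ryde 2, C3→Joliet 3, C4→Wirral 3, C5→Joliet 3, C6→Dover 5, C7→Dover 4. Service 24; fixed 16; total 40.
{Joliet, Wirral}: C1→Wirral 4, C2→Wirral 7, C3→Joliet 3, C4→Wirral 3, C5→Joliet 3, C6→Joliet 7, C7→Wirral 5. Service 32; fixed 8; total 40.
{Orton, Joliet, Dover, Ryde, Wirral, Largo}: service 24 + fixed 27 = 51
No other subset beats 38.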